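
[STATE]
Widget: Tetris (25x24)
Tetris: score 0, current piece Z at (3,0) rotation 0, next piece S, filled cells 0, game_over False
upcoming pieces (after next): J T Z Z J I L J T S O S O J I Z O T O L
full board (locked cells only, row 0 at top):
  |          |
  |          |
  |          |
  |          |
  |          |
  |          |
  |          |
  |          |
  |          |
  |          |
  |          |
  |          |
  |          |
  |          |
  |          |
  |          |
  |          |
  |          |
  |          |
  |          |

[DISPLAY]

   ▓▓     │Next:         
    ▓▓    │ ░░           
          │░░            
          │              
          │              
          │              
          │Score:        
          │0             
          │              
          │              
          │              
          │              
          │              
          │              
          │              
          │              
          │              
          │              
          │              
          │              
          │              
          │              
          │              
          │              


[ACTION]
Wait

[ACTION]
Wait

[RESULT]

          │Next:         
          │ ░░           
   ▓▓     │░░            
    ▓▓    │              
          │              
          │              
          │Score:        
          │0             
          │              
          │              
          │              
          │              
          │              
          │              
          │              
          │              
          │              
          │              
          │              
          │              
          │              
          │              
          │              
          │              


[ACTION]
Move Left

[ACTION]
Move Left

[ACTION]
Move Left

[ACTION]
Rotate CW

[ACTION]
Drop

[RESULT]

          │Next:         
          │ ░░           
          │░░            
 ▓        │              
▓▓        │              
▓         │              
          │Score:        
          │0             
          │              
          │              
          │              
          │              
          │              
          │              
          │              
          │              
          │              
          │              
          │              
          │              
          │              
          │              
          │              
          │              


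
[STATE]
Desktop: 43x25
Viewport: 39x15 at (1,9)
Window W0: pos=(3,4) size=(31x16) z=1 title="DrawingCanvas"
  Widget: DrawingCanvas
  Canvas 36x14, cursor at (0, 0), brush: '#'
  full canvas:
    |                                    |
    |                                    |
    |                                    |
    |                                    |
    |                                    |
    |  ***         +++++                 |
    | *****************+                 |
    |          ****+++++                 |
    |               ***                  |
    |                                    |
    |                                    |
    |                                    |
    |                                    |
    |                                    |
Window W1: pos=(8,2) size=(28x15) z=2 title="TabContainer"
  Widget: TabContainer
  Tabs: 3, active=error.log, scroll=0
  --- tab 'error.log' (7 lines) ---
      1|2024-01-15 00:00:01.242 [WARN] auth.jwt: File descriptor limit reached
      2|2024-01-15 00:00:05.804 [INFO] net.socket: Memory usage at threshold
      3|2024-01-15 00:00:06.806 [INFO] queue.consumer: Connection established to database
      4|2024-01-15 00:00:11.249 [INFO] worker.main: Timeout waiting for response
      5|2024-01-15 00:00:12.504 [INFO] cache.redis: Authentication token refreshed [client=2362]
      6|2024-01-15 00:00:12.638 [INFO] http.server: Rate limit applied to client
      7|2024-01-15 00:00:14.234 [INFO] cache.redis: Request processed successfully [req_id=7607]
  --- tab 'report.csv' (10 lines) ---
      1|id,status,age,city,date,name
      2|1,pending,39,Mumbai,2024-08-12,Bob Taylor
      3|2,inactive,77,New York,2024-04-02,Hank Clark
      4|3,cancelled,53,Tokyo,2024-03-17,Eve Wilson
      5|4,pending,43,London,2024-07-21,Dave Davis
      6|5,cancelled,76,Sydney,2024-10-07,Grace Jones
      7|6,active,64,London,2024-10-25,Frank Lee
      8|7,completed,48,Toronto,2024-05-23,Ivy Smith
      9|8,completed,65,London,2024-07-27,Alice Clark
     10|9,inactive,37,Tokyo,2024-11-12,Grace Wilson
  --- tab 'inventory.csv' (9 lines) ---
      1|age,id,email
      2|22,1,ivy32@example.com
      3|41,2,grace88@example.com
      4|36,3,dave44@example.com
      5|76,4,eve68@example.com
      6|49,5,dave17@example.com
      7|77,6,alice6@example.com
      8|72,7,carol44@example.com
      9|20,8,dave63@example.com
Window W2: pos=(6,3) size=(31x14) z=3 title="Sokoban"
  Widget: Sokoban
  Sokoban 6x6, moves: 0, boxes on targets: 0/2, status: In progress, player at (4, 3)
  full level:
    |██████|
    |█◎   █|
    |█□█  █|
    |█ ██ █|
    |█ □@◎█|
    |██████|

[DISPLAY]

  ┃  ┃█ ██ █                       ┃   
  ┃  ┃█ □@◎█                       ┃   
  ┃  ┃██████                       ┃   
  ┃  ┃Moves: 0  0/2                ┃   
  ┃ *┃                             ┃   
  ┃  ┃                             ┃   
  ┃  ┃                             ┃   
  ┃  ┗━━━━━━━━━━━━━━━━━━━━━━━━━━━━━┛   
  ┃                             ┃      
  ┃                             ┃      
  ┗━━━━━━━━━━━━━━━━━━━━━━━━━━━━━┛      
                                       
                                       
                                       
                                       


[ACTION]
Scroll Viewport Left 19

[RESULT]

   ┃  ┃█ ██ █                       ┃  
   ┃  ┃█ □@◎█                       ┃  
   ┃  ┃██████                       ┃  
   ┃  ┃Moves: 0  0/2                ┃  
   ┃ *┃                             ┃  
   ┃  ┃                             ┃  
   ┃  ┃                             ┃  
   ┃  ┗━━━━━━━━━━━━━━━━━━━━━━━━━━━━━┛  
   ┃                             ┃     
   ┃                             ┃     
   ┗━━━━━━━━━━━━━━━━━━━━━━━━━━━━━┛     
                                       
                                       
                                       
                                       


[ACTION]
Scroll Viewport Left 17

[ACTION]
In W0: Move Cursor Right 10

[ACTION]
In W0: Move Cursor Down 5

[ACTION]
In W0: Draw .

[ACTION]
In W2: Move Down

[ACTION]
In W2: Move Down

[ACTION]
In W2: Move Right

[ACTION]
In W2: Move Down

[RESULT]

   ┃  ┃█ ██ █                       ┃  
   ┃  ┃█ □ +█                       ┃  
   ┃  ┃██████                       ┃  
   ┃  ┃Moves: 1  0/2                ┃  
   ┃ *┃                             ┃  
   ┃  ┃                             ┃  
   ┃  ┃                             ┃  
   ┃  ┗━━━━━━━━━━━━━━━━━━━━━━━━━━━━━┛  
   ┃                             ┃     
   ┃                             ┃     
   ┗━━━━━━━━━━━━━━━━━━━━━━━━━━━━━┛     
                                       
                                       
                                       
                                       


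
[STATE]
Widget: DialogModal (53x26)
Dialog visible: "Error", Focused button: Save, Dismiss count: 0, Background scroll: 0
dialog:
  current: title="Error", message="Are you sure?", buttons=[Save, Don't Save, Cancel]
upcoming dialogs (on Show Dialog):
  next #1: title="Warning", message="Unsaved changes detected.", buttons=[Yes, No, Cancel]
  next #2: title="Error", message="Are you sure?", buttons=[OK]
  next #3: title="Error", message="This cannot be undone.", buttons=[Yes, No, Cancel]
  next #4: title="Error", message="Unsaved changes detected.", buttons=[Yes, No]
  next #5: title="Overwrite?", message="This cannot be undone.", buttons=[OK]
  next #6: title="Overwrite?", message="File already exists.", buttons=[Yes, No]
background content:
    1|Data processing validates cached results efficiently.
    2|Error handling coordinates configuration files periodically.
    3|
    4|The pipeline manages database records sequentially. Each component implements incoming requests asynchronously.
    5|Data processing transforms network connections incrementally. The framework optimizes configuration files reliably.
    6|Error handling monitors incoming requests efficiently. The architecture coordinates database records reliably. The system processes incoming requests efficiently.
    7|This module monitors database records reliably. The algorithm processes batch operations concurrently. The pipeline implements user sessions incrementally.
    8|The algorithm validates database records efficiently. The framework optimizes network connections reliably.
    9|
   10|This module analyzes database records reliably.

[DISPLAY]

Data processing validates cached results efficiently.
Error handling coordinates configuration files period
                                                     
The pipeline manages database records sequentially. E
Data processing transforms network connections increm
Error handling monitors incoming requests efficiently
This module monitors database records reliably. The a
The algorithm validates database records efficiently.
                                                     
This module analyzes database records reliably.      
          ┌──────────────────────────────┐           
          │            Error             │           
          │        Are you sure?         │           
          │ [Save]  Don't Save   Cancel  │           
          └──────────────────────────────┘           
                                                     
                                                     
                                                     
                                                     
                                                     
                                                     
                                                     
                                                     
                                                     
                                                     
                                                     


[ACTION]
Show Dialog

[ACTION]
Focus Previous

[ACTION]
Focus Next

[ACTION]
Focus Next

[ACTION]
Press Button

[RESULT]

Data processing validates cached results efficiently.
Error handling coordinates configuration files period
                                                     
The pipeline manages database records sequentially. E
Data processing transforms network connections increm
Error handling monitors incoming requests efficiently
This module monitors database records reliably. The a
The algorithm validates database records efficiently.
                                                     
This module analyzes database records reliably.      
                                                     
                                                     
                                                     
                                                     
                                                     
                                                     
                                                     
                                                     
                                                     
                                                     
                                                     
                                                     
                                                     
                                                     
                                                     
                                                     


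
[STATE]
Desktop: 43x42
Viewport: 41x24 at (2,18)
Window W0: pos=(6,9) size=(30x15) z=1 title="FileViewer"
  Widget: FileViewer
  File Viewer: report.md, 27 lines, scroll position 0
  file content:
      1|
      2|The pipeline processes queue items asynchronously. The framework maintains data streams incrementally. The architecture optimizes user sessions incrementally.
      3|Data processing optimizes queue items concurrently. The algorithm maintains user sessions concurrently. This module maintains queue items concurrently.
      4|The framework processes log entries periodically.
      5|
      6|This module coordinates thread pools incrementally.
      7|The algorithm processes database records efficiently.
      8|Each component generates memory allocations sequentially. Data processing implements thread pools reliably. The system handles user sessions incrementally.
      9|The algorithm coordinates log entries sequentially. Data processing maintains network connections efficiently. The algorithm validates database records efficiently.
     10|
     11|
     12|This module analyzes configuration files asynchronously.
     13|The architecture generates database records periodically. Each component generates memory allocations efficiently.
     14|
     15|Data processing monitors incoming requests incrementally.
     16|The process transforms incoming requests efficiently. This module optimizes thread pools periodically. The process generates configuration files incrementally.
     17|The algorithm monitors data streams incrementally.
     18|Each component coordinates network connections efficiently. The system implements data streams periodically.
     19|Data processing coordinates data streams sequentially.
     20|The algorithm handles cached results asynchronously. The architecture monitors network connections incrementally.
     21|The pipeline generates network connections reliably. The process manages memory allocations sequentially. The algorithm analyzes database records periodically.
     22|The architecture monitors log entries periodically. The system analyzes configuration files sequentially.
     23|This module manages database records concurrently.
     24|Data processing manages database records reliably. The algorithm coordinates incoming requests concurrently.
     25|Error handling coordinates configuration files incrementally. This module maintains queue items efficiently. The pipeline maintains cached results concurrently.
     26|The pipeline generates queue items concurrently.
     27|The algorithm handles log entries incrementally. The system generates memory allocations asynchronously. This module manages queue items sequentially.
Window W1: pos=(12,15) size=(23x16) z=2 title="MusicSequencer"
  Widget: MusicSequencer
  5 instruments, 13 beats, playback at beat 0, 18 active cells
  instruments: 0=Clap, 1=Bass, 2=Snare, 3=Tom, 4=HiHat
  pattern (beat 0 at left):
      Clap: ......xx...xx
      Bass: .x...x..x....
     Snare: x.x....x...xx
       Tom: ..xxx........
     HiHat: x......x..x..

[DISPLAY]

    ┃The a┃      ▼123456789012  ┃┃       
    ┃Each ┃  Clap······██···██  ┃┃       
    ┃The a┃  Bass·█···█··█····  ┃┃       
    ┃     ┃ Snare█·█····█···██  ┃┃       
    ┃     ┃   Tom··███········  ┃┃       
    ┗━━━━━┃ HiHat█······█··█··  ┃┛       
          ┃                     ┃        
          ┃                     ┃        
          ┃                     ┃        
          ┃                     ┃        
          ┃                     ┃        
          ┃                     ┃        
          ┗━━━━━━━━━━━━━━━━━━━━━┛        
                                         
                                         
                                         
                                         
                                         
                                         
                                         
                                         
                                         
                                         
                                         


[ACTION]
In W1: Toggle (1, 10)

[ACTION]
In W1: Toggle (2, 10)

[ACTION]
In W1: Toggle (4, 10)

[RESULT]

    ┃The a┃      ▼123456789012  ┃┃       
    ┃Each ┃  Clap······██···██  ┃┃       
    ┃The a┃  Bass·█···█··█·█··  ┃┃       
    ┃     ┃ Snare█·█····█··███  ┃┃       
    ┃     ┃   Tom··███········  ┃┃       
    ┗━━━━━┃ HiHat█······█·····  ┃┛       
          ┃                     ┃        
          ┃                     ┃        
          ┃                     ┃        
          ┃                     ┃        
          ┃                     ┃        
          ┃                     ┃        
          ┗━━━━━━━━━━━━━━━━━━━━━┛        
                                         
                                         
                                         
                                         
                                         
                                         
                                         
                                         
                                         
                                         
                                         


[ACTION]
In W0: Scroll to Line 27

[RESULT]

    ┃This ┃      ▼123456789012  ┃┃       
    ┃Data ┃  Clap······██···██  ┃┃       
    ┃Error┃  Bass·█···█··█·█··  ┃┃       
    ┃The p┃ Snare█·█····█··███  ┃┃       
    ┃The a┃   Tom··███········  ┃┃       
    ┗━━━━━┃ HiHat█······█·····  ┃┛       
          ┃                     ┃        
          ┃                     ┃        
          ┃                     ┃        
          ┃                     ┃        
          ┃                     ┃        
          ┃                     ┃        
          ┗━━━━━━━━━━━━━━━━━━━━━┛        
                                         
                                         
                                         
                                         
                                         
                                         
                                         
                                         
                                         
                                         
                                         


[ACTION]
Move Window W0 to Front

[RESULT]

    ┃This module manages databas░┃       
    ┃Data processing manages dat░┃       
    ┃Error handling coordinates ░┃       
    ┃The pipeline generates queu█┃       
    ┃The algorithm handles log e▼┃       
    ┗━━━━━━━━━━━━━━━━━━━━━━━━━━━━┛       
          ┃                     ┃        
          ┃                     ┃        
          ┃                     ┃        
          ┃                     ┃        
          ┃                     ┃        
          ┃                     ┃        
          ┗━━━━━━━━━━━━━━━━━━━━━┛        
                                         
                                         
                                         
                                         
                                         
                                         
                                         
                                         
                                         
                                         
                                         


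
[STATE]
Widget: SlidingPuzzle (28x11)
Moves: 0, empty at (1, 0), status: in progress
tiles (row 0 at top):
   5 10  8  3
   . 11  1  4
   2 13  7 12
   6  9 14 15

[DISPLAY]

┌────┬────┬────┬────┐       
│  5 │ 10 │  8 │  3 │       
├────┼────┼────┼────┤       
│    │ 11 │  1 │  4 │       
├────┼────┼────┼────┤       
│  2 │ 13 │  7 │ 12 │       
├────┼────┼────┼────┤       
│  6 │  9 │ 14 │ 15 │       
└────┴────┴────┴────┘       
Moves: 0                    
                            


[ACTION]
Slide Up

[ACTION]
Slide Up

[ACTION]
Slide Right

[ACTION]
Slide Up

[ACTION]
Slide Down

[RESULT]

┌────┬────┬────┬────┐       
│  5 │ 10 │  8 │  3 │       
├────┼────┼────┼────┤       
│  2 │ 11 │  1 │  4 │       
├────┼────┼────┼────┤       
│    │ 13 │  7 │ 12 │       
├────┼────┼────┼────┤       
│  6 │  9 │ 14 │ 15 │       
└────┴────┴────┴────┘       
Moves: 3                    
                            


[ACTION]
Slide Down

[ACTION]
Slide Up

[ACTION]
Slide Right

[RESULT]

┌────┬────┬────┬────┐       
│  5 │ 10 │  8 │  3 │       
├────┼────┼────┼────┤       
│  2 │ 11 │  1 │  4 │       
├────┼────┼────┼────┤       
│    │ 13 │  7 │ 12 │       
├────┼────┼────┼────┤       
│  6 │  9 │ 14 │ 15 │       
└────┴────┴────┴────┘       
Moves: 5                    
                            


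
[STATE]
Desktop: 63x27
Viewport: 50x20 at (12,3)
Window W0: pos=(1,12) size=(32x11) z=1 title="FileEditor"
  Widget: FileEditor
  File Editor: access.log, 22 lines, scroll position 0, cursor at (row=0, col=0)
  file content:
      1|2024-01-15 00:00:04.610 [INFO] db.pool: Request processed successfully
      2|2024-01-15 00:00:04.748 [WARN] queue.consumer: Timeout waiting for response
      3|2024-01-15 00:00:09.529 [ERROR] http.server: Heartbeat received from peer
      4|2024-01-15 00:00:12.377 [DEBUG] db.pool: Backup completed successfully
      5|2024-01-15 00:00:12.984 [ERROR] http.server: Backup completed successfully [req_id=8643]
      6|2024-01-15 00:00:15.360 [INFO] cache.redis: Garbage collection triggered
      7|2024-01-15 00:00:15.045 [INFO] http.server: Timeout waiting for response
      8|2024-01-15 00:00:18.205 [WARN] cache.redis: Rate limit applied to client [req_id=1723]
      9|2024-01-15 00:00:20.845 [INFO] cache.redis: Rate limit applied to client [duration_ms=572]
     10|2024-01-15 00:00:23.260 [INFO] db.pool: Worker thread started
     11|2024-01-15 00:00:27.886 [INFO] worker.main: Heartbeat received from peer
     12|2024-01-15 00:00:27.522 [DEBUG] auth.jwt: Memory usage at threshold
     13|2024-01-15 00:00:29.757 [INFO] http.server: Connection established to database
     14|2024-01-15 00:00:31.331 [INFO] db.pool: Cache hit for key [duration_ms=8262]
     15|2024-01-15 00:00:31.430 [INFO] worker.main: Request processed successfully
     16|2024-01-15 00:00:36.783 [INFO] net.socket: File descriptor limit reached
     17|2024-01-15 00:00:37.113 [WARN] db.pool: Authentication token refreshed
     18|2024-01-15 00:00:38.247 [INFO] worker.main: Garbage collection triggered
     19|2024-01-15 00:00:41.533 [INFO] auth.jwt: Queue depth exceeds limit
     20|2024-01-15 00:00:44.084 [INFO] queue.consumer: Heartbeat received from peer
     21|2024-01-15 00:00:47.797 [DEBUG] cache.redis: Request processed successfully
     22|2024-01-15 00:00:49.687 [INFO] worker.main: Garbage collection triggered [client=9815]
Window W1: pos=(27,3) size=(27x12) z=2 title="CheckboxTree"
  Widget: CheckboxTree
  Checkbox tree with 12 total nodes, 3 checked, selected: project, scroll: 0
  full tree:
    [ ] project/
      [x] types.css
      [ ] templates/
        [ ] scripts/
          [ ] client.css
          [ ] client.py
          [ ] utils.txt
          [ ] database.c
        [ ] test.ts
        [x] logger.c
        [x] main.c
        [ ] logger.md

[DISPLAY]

               ┏━━━━━━━━━━━━━━━━━━━━━━━━━┓        
               ┃ CheckboxTree            ┃        
               ┠─────────────────────────┨        
               ┃>[-] project/            ┃        
               ┃   [x] types.css         ┃        
               ┃   [-] templates/        ┃        
               ┃     [ ] scripts/        ┃        
               ┃       [ ] client.css    ┃        
               ┃       [ ] client.py     ┃        
━━━━━━━━━━━━━━━┃       [ ] utils.txt     ┃        
r              ┃       [ ] database.c    ┃        
───────────────┗━━━━━━━━━━━━━━━━━━━━━━━━━┛        
 00:00:04.610 [INFO▲┃                             
 00:00:04.748 [WARN█┃                             
 00:00:09.529 [ERRO░┃                             
 00:00:12.377 [DEBU░┃                             
 00:00:12.984 [ERRO░┃                             
 00:00:15.360 [INFO░┃                             
 00:00:15.045 [INFO▼┃                             
━━━━━━━━━━━━━━━━━━━━┛                             


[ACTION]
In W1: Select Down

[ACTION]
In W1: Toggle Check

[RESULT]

               ┏━━━━━━━━━━━━━━━━━━━━━━━━━┓        
               ┃ CheckboxTree            ┃        
               ┠─────────────────────────┨        
               ┃ [-] project/            ┃        
               ┃>  [ ] types.css         ┃        
               ┃   [-] templates/        ┃        
               ┃     [ ] scripts/        ┃        
               ┃       [ ] client.css    ┃        
               ┃       [ ] client.py     ┃        
━━━━━━━━━━━━━━━┃       [ ] utils.txt     ┃        
r              ┃       [ ] database.c    ┃        
───────────────┗━━━━━━━━━━━━━━━━━━━━━━━━━┛        
 00:00:04.610 [INFO▲┃                             
 00:00:04.748 [WARN█┃                             
 00:00:09.529 [ERRO░┃                             
 00:00:12.377 [DEBU░┃                             
 00:00:12.984 [ERRO░┃                             
 00:00:15.360 [INFO░┃                             
 00:00:15.045 [INFO▼┃                             
━━━━━━━━━━━━━━━━━━━━┛                             


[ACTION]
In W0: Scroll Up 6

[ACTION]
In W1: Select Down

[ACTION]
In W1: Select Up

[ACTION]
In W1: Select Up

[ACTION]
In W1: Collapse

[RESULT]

               ┏━━━━━━━━━━━━━━━━━━━━━━━━━┓        
               ┃ CheckboxTree            ┃        
               ┠─────────────────────────┨        
               ┃>[-] project/            ┃        
               ┃                         ┃        
               ┃                         ┃        
               ┃                         ┃        
               ┃                         ┃        
               ┃                         ┃        
━━━━━━━━━━━━━━━┃                         ┃        
r              ┃                         ┃        
───────────────┗━━━━━━━━━━━━━━━━━━━━━━━━━┛        
 00:00:04.610 [INFO▲┃                             
 00:00:04.748 [WARN█┃                             
 00:00:09.529 [ERRO░┃                             
 00:00:12.377 [DEBU░┃                             
 00:00:12.984 [ERRO░┃                             
 00:00:15.360 [INFO░┃                             
 00:00:15.045 [INFO▼┃                             
━━━━━━━━━━━━━━━━━━━━┛                             


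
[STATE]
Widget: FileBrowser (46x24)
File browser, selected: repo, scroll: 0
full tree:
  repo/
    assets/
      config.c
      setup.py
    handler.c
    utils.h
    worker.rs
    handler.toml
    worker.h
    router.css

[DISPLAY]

> [-] repo/                                   
    [+] assets/                               
    handler.c                                 
    utils.h                                   
    worker.rs                                 
    handler.toml                              
    worker.h                                  
    router.css                                
                                              
                                              
                                              
                                              
                                              
                                              
                                              
                                              
                                              
                                              
                                              
                                              
                                              
                                              
                                              
                                              


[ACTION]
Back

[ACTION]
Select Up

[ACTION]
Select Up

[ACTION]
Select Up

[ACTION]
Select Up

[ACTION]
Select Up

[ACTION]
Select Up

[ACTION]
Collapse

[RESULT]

> [+] repo/                                   
                                              
                                              
                                              
                                              
                                              
                                              
                                              
                                              
                                              
                                              
                                              
                                              
                                              
                                              
                                              
                                              
                                              
                                              
                                              
                                              
                                              
                                              
                                              


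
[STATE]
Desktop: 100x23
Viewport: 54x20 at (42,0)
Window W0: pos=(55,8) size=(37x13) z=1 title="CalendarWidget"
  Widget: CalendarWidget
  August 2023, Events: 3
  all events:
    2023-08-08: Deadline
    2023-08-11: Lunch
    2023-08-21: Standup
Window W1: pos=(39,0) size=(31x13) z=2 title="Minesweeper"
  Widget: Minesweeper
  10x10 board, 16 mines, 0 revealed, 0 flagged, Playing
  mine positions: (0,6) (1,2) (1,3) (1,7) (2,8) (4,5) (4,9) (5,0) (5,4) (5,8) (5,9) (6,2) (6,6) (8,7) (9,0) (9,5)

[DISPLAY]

━━━━━━━━━━━━━━━━━━━━━━━━━━━┓                          
inesweeper                 ┃                          
───────────────────────────┨                          
■■■■■■■■                   ┃                          
■■■■■■■■                   ┃                          
■■■■■■■■                   ┃                          
■■■■■■■■                   ┃                          
■■■■■■■■                   ┃                          
■■■■■■■■                   ┃━━━━━━━━━━━━━━━━━━━━━┓    
■■■■■■■■                   ┃t                    ┃    
■■■■■■■■                   ┃─────────────────────┨    
■■■■■■■■                   ┃gust 2023            ┃    
━━━━━━━━━━━━━━━━━━━━━━━━━━━┛ Sa Su               ┃    
             ┃    1  2  3  4  5  6               ┃    
             ┃ 7  8*  9 10 11* 12 13             ┃    
             ┃14 15 16 17 18 19 20               ┃    
             ┃21* 22 23 24 25 26 27              ┃    
             ┃28 29 30 31                        ┃    
             ┃                                   ┃    
             ┃                                   ┃    


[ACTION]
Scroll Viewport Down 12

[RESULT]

■■■■■■■■                   ┃                          
■■■■■■■■                   ┃                          
■■■■■■■■                   ┃                          
■■■■■■■■                   ┃                          
■■■■■■■■                   ┃                          
■■■■■■■■                   ┃━━━━━━━━━━━━━━━━━━━━━┓    
■■■■■■■■                   ┃t                    ┃    
■■■■■■■■                   ┃─────────────────────┨    
■■■■■■■■                   ┃gust 2023            ┃    
━━━━━━━━━━━━━━━━━━━━━━━━━━━┛ Sa Su               ┃    
             ┃    1  2  3  4  5  6               ┃    
             ┃ 7  8*  9 10 11* 12 13             ┃    
             ┃14 15 16 17 18 19 20               ┃    
             ┃21* 22 23 24 25 26 27              ┃    
             ┃28 29 30 31                        ┃    
             ┃                                   ┃    
             ┃                                   ┃    
             ┗━━━━━━━━━━━━━━━━━━━━━━━━━━━━━━━━━━━┛    
                                                      
                                                      


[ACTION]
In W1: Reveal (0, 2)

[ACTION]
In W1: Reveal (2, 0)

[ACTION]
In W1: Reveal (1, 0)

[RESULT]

2■■■■■■■                   ┃                          
■■■■■■■■                   ┃                          
221■■■■■                   ┃                          
  1■■■■■                   ┃                          
 12■■■■■                   ┃                          
12■■■■■■                   ┃━━━━━━━━━━━━━━━━━━━━━┓    
■■■■■■■■                   ┃t                    ┃    
■■■■■■■■                   ┃─────────────────────┨    
■■■■■■■■                   ┃gust 2023            ┃    
━━━━━━━━━━━━━━━━━━━━━━━━━━━┛ Sa Su               ┃    
             ┃    1  2  3  4  5  6               ┃    
             ┃ 7  8*  9 10 11* 12 13             ┃    
             ┃14 15 16 17 18 19 20               ┃    
             ┃21* 22 23 24 25 26 27              ┃    
             ┃28 29 30 31                        ┃    
             ┃                                   ┃    
             ┃                                   ┃    
             ┗━━━━━━━━━━━━━━━━━━━━━━━━━━━━━━━━━━━┛    
                                                      
                                                      


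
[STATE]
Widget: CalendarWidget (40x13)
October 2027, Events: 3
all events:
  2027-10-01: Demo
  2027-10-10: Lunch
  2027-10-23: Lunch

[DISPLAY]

              October 2027              
Mo Tu We Th Fr Sa Su                    
             1*  2  3                   
 4  5  6  7  8  9 10*                   
11 12 13 14 15 16 17                    
18 19 20 21 22 23* 24                   
25 26 27 28 29 30 31                    
                                        
                                        
                                        
                                        
                                        
                                        


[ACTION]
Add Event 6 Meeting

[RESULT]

              October 2027              
Mo Tu We Th Fr Sa Su                    
             1*  2  3                   
 4  5  6*  7  8  9 10*                  
11 12 13 14 15 16 17                    
18 19 20 21 22 23* 24                   
25 26 27 28 29 30 31                    
                                        
                                        
                                        
                                        
                                        
                                        


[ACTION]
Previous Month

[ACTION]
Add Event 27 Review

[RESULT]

             September 2027             
Mo Tu We Th Fr Sa Su                    
       1  2  3  4  5                    
 6  7  8  9 10 11 12                    
13 14 15 16 17 18 19                    
20 21 22 23 24 25 26                    
27* 28 29 30                            
                                        
                                        
                                        
                                        
                                        
                                        


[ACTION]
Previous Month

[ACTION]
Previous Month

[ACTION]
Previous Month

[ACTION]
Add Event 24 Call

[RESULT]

               June 2027                
Mo Tu We Th Fr Sa Su                    
    1  2  3  4  5  6                    
 7  8  9 10 11 12 13                    
14 15 16 17 18 19 20                    
21 22 23 24* 25 26 27                   
28 29 30                                
                                        
                                        
                                        
                                        
                                        
                                        


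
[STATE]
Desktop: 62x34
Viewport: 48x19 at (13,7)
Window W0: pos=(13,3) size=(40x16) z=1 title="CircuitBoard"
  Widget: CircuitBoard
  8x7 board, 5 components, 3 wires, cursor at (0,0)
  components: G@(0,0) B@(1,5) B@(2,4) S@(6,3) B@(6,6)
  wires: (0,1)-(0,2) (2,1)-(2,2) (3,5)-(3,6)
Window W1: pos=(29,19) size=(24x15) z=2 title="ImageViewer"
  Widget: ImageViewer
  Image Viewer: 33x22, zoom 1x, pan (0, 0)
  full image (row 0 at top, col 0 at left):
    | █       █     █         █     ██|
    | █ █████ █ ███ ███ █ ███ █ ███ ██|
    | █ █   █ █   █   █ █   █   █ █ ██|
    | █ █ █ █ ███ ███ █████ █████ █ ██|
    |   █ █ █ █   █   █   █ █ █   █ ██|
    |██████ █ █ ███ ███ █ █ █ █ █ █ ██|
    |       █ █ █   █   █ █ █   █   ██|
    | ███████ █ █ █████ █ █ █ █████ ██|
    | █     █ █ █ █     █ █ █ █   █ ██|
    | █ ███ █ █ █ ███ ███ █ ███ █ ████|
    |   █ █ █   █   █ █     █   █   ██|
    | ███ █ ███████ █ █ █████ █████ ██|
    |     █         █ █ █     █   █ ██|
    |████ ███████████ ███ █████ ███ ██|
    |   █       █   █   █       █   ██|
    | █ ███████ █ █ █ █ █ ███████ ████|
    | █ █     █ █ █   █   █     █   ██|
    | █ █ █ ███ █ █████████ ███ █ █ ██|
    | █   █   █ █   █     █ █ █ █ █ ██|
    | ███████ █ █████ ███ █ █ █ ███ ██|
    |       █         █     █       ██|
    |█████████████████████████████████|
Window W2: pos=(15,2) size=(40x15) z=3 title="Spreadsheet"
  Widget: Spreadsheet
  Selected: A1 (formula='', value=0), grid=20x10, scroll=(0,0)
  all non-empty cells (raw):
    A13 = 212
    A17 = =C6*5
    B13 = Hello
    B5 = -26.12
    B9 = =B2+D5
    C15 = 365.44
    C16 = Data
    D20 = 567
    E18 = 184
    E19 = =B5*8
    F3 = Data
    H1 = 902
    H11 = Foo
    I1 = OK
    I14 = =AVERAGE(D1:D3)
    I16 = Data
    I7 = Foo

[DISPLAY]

┃0┃--------------------------------------┃      
┃ ┃  1      [0]       0       0       0  ┃      
┃1┃  2        0       0       0       0  ┃      
┃ ┃  3        0       0       0       0  ┃      
┃2┃  4        0       0       0       0  ┃      
┃ ┃  5        0  -26.12       0       0  ┃      
┃3┃  6        0       0       0       0  ┃      
┃ ┃  7        0       0       0       0  ┃      
┃4┃  8        0       0       0       0  ┃      
┃ ┗━━━━━━━━━━━━━━━━━━━━━━━━━━━━━━━━━━━━━━┛      
┃5                                     ┃        
┗━━━━━━━━━━━━━━━━━━━━━━━━━━━━━━━━━━━━━━┛        
                ┏━━━━━━━━━━━━━━━━━━━━━━┓        
                ┃ ImageViewer          ┃        
                ┠──────────────────────┨        
                ┃ █       █     █      ┃        
                ┃ █ █████ █ ███ ███ █ █┃        
                ┃ █ █   █ █   █   █ █  ┃        
                ┃ █ █ █ █ ███ ███ █████┃        


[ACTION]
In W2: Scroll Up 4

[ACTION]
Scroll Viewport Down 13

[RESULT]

┃4┃  8        0       0       0       0  ┃      
┃ ┗━━━━━━━━━━━━━━━━━━━━━━━━━━━━━━━━━━━━━━┛      
┃5                                     ┃        
┗━━━━━━━━━━━━━━━━━━━━━━━━━━━━━━━━━━━━━━┛        
                ┏━━━━━━━━━━━━━━━━━━━━━━┓        
                ┃ ImageViewer          ┃        
                ┠──────────────────────┨        
                ┃ █       █     █      ┃        
                ┃ █ █████ █ ███ ███ █ █┃        
                ┃ █ █   █ █   █   █ █  ┃        
                ┃ █ █ █ █ ███ ███ █████┃        
                ┃   █ █ █ █   █   █   █┃        
                ┃██████ █ █ ███ ███ █ █┃        
                ┃       █ █ █   █   █ █┃        
                ┃ ███████ █ █ █████ █ █┃        
                ┃ █     █ █ █ █     █ █┃        
                ┃ █ ███ █ █ █ ███ ███ █┃        
                ┃   █ █ █   █   █ █    ┃        
                ┗━━━━━━━━━━━━━━━━━━━━━━┛        


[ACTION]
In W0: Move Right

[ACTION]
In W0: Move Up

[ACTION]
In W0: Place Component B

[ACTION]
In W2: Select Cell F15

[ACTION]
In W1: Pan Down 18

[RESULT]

┃4┃  8        0       0       0       0  ┃      
┃ ┗━━━━━━━━━━━━━━━━━━━━━━━━━━━━━━━━━━━━━━┛      
┃5                                     ┃        
┗━━━━━━━━━━━━━━━━━━━━━━━━━━━━━━━━━━━━━━┛        
                ┏━━━━━━━━━━━━━━━━━━━━━━┓        
                ┃ ImageViewer          ┃        
                ┠──────────────────────┨        
                ┃ █   █   █ █   █     █┃        
                ┃ ███████ █ █████ ███ █┃        
                ┃       █         █    ┃        
                ┃██████████████████████┃        
                ┃                      ┃        
                ┃                      ┃        
                ┃                      ┃        
                ┃                      ┃        
                ┃                      ┃        
                ┃                      ┃        
                ┃                      ┃        
                ┗━━━━━━━━━━━━━━━━━━━━━━┛        
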